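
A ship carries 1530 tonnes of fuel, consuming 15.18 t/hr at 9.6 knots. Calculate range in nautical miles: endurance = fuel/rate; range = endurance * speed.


Formula: endurance = fuel / rate; range = endurance * speed
Step 1 — endurance = 1530 / 15.18 = 100.7905 hours
Step 2 — range = 100.7905 * 9.6 ≈ 967.59 nautical miles (5 s.f.)

967.59 NM


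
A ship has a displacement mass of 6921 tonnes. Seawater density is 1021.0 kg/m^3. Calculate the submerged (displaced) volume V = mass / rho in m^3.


Formula: V = mass / rho
Step 1 — convert tonnes to kg: 6921 t * 1000 = 6921000 kg
Step 2 — V = 6921000 / 1021.0 ≈ 6778.6 m^3 (5 s.f.)

6778.6 m^3


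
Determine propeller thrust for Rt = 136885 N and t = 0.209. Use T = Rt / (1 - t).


Formula: T = Rt / (1 - t)
Step 1 — (1 - t) = 1 - 0.209 = 0.791
Step 2 — T = 136885 / 0.791 ≈ 173050 N (5 s.f.)

173050 N


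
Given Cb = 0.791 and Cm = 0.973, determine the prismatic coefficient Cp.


Formula: Cp = Cb / Cm
Substituting: Cp = 0.791 / 0.973
Result: Cp ≈ 0.81295 (5 s.f.)

0.81295


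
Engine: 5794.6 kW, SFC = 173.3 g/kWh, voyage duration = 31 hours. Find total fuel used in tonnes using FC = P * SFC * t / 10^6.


Formula: FC (tonnes) = P * SFC * t / 1,000,000
Step 1 — P * SFC * t = 5794.6 * 173.3 * 31 = 31130329.58 g
Step 2 — FC (tonnes) = 31130329.58 / 1,000,000 ≈ 31.130 tonnes (5 s.f.)

31.130 tonnes


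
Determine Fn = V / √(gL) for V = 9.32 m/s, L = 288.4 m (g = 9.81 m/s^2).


Formula: Fn = V / sqrt(g * L)
Step 1 — g * L = 9.81 * 288.4 = 2829.204
Step 2 — sqrt(g * L) = sqrt(2829.204) = 53.190262
Step 3 — Fn = 9.32 / 53.190262 ≈ 0.17522 (5 s.f.)

0.17522


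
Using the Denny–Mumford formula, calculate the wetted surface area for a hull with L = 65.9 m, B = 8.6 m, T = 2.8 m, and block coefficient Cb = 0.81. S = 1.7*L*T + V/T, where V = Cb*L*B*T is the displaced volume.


Formula: S = 1.7*L*T + V/T with V = Cb*L*B*T, i.e. S = L * (1.7*T + Cb*B)
Step 1 — 1.7*T = 1.7 * 2.8 = 4.76 m
Step 2 — Cb*B = 0.81 * 8.6 = 6.966 m
Step 3 — 1.7*T + Cb*B = 4.76 + 6.966 = 11.726 m
Step 4 — S = 65.9 * 11.726 ≈ 772.74 m^2 (5 s.f.)

772.74 m^2


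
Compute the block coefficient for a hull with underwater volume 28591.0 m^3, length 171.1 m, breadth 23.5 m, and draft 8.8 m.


Formula: Cb = V / (L * B * T)
Step 1 — L * B * T = 171.1 * 23.5 * 8.8 = 35383.48 m^3
Step 2 — Cb = 28591.0 / 35383.48 ≈ 0.80803 (5 s.f.)

0.80803


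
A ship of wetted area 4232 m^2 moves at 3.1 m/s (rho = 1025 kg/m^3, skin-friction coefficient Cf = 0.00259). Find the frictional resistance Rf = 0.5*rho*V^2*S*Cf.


Formula: Rf = 0.5 * rho * V^2 * S * Cf
Step 1 — V^2 = 3.1^2 = 9.61
Step 2 — 0.5 * rho * V^2 = 0.5 * 1025 * 9.61 = 4925.125
Step 3 — Rf = 4925.125 * 4232 * 0.00259 ≈ 53984 N (5 s.f.)

53984 N


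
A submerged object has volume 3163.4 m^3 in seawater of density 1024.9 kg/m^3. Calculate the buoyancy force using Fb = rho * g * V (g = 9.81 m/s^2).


Formula: Fb = rho * g * V
Substituting: Fb = 1024.9 * 9.81 * 3163.4
Intermediate: 1024.9 * 9.81 = 10054.269
Result: Fb = 10054.269 * 3163.4 ≈ 31806000 N (5 s.f.)

31806000 N


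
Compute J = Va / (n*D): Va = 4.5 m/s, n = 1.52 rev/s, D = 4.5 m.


Formula: J = Va / (n * D)
Step 1 — n * D = 1.52 * 4.5 = 6.84
Step 2 — J = 4.5 / 6.84 ≈ 0.65789 (5 s.f.)

0.65789


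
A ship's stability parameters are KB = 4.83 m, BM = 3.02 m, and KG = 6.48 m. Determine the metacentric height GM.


Formula: GM = KB + BM - KG
Step 1 — KM = KB + BM = 4.83 + 3.02 = 7.85 m
Step 2 — GM = KM - KG = 7.85 - 6.48 = 1.37 m

1.37 m


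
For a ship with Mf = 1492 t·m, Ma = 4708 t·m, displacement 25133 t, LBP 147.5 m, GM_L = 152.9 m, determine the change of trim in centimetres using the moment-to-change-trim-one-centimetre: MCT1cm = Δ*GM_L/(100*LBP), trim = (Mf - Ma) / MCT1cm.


Formula: net trimming moment = Mf - Ma; MCT1cm = Δ*GM_L/(100*LBP); trim = net moment / MCT1cm
Step 1 — net trimming moment = 1492 - 4708 = -3216 t·m
Step 2 — MCT1cm = 25133 * 152.9 / (100 * 147.5) = 260.5312 t·m/cm
Step 3 — trim = -3216 / 260.5312 ≈ -12.344 cm (5 s.f.)

-12.344 cm


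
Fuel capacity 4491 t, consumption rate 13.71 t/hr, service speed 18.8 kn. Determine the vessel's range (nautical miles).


Formula: endurance = fuel / rate; range = endurance * speed
Step 1 — endurance = 4491 / 13.71 = 327.5711 hours
Step 2 — range = 327.5711 * 18.8 ≈ 6158.3 nautical miles (5 s.f.)

6158.3 NM


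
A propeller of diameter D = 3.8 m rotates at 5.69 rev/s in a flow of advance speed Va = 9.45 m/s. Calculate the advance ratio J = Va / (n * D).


Formula: J = Va / (n * D)
Step 1 — n * D = 5.69 * 3.8 = 21.622
Step 2 — J = 9.45 / 21.622 ≈ 0.43705 (5 s.f.)

0.43705


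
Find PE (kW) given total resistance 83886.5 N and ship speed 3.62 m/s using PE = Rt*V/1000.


Formula: PE = Rt * V / 1000 (kW)
Step 1 — PE (W) = 83886.5 * 3.62 = 303669.13 W
Step 2 — PE (kW) = 303669.13 / 1000 ≈ 303.67 kW (5 s.f.)

303.67 kW


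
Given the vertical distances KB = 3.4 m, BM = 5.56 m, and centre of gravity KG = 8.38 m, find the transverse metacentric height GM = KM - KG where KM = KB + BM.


Formula: GM = KB + BM - KG
Step 1 — KM = KB + BM = 3.4 + 5.56 = 8.96 m
Step 2 — GM = KM - KG = 8.96 - 8.38 = 0.58 m

0.58 m


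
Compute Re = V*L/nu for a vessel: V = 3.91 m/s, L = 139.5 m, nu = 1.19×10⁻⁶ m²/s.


Formula: Re = V * L / nu
Step 1 — V * L = 3.91 * 139.5 = 545.445 m^2/s
Step 2 — Re = 545.445 / 1.19e-6 = 4.58e+08

4.58e+08


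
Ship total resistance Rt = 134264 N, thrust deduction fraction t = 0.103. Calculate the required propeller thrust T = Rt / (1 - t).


Formula: T = Rt / (1 - t)
Step 1 — (1 - t) = 1 - 0.103 = 0.897
Step 2 — T = 134264 / 0.897 ≈ 149680 N (5 s.f.)

149680 N


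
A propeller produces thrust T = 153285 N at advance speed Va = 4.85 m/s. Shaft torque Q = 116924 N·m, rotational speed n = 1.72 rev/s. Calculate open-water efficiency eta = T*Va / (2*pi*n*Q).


Formula: eta = T * Va / (2 * pi * n * Q)
Step 1 — numerator = T * Va = 153285 * 4.85 = 743432.25
Step 2 — 2 * pi * n = 2 * pi * 1.72 = 10.807079
Step 3 — denominator = 10.807079 * 116924 = 1263606.9
Step 4 — eta = 743432.25 / 1263606.9 ≈ 0.58834 (5 s.f.)

0.58834


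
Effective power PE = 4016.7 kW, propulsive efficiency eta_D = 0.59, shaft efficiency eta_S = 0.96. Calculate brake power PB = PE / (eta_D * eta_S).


Formula: PB = PE / (eta_D * eta_S)
Step 1 — combined efficiency = eta_D * eta_S = 0.59 * 0.96 = 0.5664
Step 2 — PB = 4016.7 / 0.5664 ≈ 7091.6 kW (5 s.f.)

7091.6 kW


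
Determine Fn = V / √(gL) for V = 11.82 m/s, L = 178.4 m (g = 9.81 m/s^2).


Formula: Fn = V / sqrt(g * L)
Step 1 — g * L = 9.81 * 178.4 = 1750.104
Step 2 — sqrt(g * L) = sqrt(1750.104) = 41.834244
Step 3 — Fn = 11.82 / 41.834244 ≈ 0.28254 (5 s.f.)

0.28254


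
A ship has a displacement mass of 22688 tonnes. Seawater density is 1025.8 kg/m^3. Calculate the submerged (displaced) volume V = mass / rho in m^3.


Formula: V = mass / rho
Step 1 — convert tonnes to kg: 22688 t * 1000 = 22688000 kg
Step 2 — V = 22688000 / 1025.8 ≈ 22117 m^3 (5 s.f.)

22117 m^3


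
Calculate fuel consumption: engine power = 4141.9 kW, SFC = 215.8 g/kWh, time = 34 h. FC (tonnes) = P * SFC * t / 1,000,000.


Formula: FC (tonnes) = P * SFC * t / 1,000,000
Step 1 — P * SFC * t = 4141.9 * 215.8 * 34 = 30389948.68 g
Step 2 — FC (tonnes) = 30389948.68 / 1,000,000 ≈ 30.390 tonnes (5 s.f.)

30.390 tonnes


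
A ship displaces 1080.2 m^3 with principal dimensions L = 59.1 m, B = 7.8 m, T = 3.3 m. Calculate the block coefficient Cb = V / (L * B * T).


Formula: Cb = V / (L * B * T)
Step 1 — L * B * T = 59.1 * 7.8 * 3.3 = 1521.234 m^3
Step 2 — Cb = 1080.2 / 1521.234 ≈ 0.71008 (5 s.f.)

0.71008


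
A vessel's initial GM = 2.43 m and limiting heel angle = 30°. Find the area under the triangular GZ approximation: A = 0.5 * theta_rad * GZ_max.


Formula: GZ_max = GM * sin(theta); Area = 0.5 * theta_rad * GZ_max
Step 1 — GZ_max = 2.43 * sin(30°) = 2.43 * 0.5 = 1.215 m
Step 2 — theta_rad = 30 * pi/180 = 0.523599 rad
Step 3 — Area = 0.5 * 0.523599 * 1.215 ≈ 0.31809 m·rad (5 s.f.)

0.31809 m·rad


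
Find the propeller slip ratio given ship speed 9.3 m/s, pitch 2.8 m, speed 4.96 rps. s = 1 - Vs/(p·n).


Formula: s = 1 - Vs / (p * n)
Step 1 — p * n = 2.8 * 4.96 = 13.888
Step 2 — Vs / (p*n) = 9.3 / 13.888 = 0.669643 (6 d.p.)
Step 3 — s = 1 - 0.669643 = 0.330357

0.330357


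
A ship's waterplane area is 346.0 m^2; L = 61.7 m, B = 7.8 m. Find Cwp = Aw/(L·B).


Formula: Cwp = Aw / (L * B)
Step 1 — L * B = 61.7 * 7.8 = 481.26 m^2
Step 2 — Cwp = 346.0 / 481.26 ≈ 0.71895 (5 s.f.)

0.71895


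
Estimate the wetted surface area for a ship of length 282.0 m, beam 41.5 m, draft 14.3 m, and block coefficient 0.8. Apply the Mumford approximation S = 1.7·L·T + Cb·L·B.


Formula: S = 1.7*L*T + V/T with V = Cb*L*B*T, i.e. S = L * (1.7*T + Cb*B)
Step 1 — 1.7*T = 1.7 * 14.3 = 24.31 m
Step 2 — Cb*B = 0.8 * 41.5 = 33.2 m
Step 3 — 1.7*T + Cb*B = 24.31 + 33.2 = 57.51 m
Step 4 — S = 282.0 * 57.51 ≈ 16218 m^2 (5 s.f.)

16218 m^2


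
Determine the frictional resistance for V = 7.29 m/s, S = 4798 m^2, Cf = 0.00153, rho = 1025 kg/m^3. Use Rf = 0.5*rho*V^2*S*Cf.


Formula: Rf = 0.5 * rho * V^2 * S * Cf
Step 1 — V^2 = 7.29^2 = 53.1441
Step 2 — 0.5 * rho * V^2 = 0.5 * 1025 * 53.1441 = 27236.35125
Step 3 — Rf = 27236.35125 * 4798 * 0.00153 ≈ 199940 N (5 s.f.)

199940 N


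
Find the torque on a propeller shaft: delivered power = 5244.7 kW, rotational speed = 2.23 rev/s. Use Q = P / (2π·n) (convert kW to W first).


Formula: Q = P_W / (2 * pi * n)
Step 1 — P_W = 5244.7 kW * 1000 = 5244700.0 W
Step 2 — 2 * pi * n = 2 * pi * 2.23 = 14.011503
Step 3 — Q = 5244700.0 / 14.011503 ≈ 374310 N·m (5 s.f.)

374310 N·m


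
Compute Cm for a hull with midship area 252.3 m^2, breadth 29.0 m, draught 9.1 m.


Formula: Cm = Am / (B * T)
Step 1 — B * T = 29.0 * 9.1 = 263.9 m^2
Step 2 — Cm = 252.3 / 263.9 ≈ 0.95604 (5 s.f.)

0.95604


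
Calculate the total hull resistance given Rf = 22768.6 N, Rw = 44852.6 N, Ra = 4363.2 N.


Formula: Rt = Rf + Rw + Ra
Substituting: Rt = 22768.6 + 44852.6 + 4363.2
Result: Rt = 71984.4 N

71984.4 N


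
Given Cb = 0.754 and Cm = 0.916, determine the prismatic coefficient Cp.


Formula: Cp = Cb / Cm
Substituting: Cp = 0.754 / 0.916
Result: Cp ≈ 0.82314 (5 s.f.)

0.82314


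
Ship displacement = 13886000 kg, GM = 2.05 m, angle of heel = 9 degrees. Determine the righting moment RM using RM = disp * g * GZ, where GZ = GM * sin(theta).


Formula: GZ = GM * sin(theta); RM = disp * g * GZ
Step 1 — GZ = 2.05 * sin(9°) = 2.05 * 0.156434 = 0.32069 m
Step 2 — RM = 13886000 * 9.81 * 0.32069 ≈ 43685000 N·m (5 s.f.)

43685000 N·m


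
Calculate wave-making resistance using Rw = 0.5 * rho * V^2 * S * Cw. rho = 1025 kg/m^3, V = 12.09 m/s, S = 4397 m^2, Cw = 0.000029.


Formula: Rw = 0.5 * rho * V^2 * S * Cw
Step 1 — V^2 = 12.09^2 = 146.1681
Step 2 — 0.5 * rho * V^2 = 0.5 * 1025 * 146.1681 = 74911.15125
Step 3 — Rw = 74911.15125 * 4397 * 0.000029 ≈ 9552.1 N (5 s.f.)

9552.1 N


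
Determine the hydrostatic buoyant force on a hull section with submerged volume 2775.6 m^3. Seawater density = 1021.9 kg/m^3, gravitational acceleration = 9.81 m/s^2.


Formula: Fb = rho * g * V
Substituting: Fb = 1021.9 * 9.81 * 2775.6
Intermediate: 1021.9 * 9.81 = 10024.839
Result: Fb = 10024.839 * 2775.6 ≈ 27825000 N (5 s.f.)

27825000 N


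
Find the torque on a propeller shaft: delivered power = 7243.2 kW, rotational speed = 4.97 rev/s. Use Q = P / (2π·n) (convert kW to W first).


Formula: Q = P_W / (2 * pi * n)
Step 1 — P_W = 7243.2 kW * 1000 = 7243200.0 W
Step 2 — 2 * pi * n = 2 * pi * 4.97 = 31.227431
Step 3 — Q = 7243200.0 / 31.227431 ≈ 231950 N·m (5 s.f.)

231950 N·m


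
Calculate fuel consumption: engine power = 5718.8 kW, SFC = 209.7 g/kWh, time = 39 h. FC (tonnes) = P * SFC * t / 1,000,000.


Formula: FC (tonnes) = P * SFC * t / 1,000,000
Step 1 — P * SFC * t = 5718.8 * 209.7 * 39 = 46770062.04 g
Step 2 — FC (tonnes) = 46770062.04 / 1,000,000 ≈ 46.770 tonnes (5 s.f.)

46.770 tonnes


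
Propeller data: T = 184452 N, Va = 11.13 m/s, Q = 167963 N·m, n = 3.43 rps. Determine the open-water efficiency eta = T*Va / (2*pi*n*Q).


Formula: eta = T * Va / (2 * pi * n * Q)
Step 1 — numerator = T * Va = 184452 * 11.13 = 2052950.76
Step 2 — 2 * pi * n = 2 * pi * 3.43 = 21.551326
Step 3 — denominator = 21.551326 * 167963 = 3619825.37
Step 4 — eta = 2052950.76 / 3619825.37 ≈ 0.56714 (5 s.f.)

0.56714


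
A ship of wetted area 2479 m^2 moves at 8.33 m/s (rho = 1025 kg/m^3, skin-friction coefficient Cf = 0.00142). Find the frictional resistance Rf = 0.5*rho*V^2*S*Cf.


Formula: Rf = 0.5 * rho * V^2 * S * Cf
Step 1 — V^2 = 8.33^2 = 69.3889
Step 2 — 0.5 * rho * V^2 = 0.5 * 1025 * 69.3889 = 35561.81125
Step 3 — Rf = 35561.81125 * 2479 * 0.00142 ≈ 125180 N (5 s.f.)

125180 N


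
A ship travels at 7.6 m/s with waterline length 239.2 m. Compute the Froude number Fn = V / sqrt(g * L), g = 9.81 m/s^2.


Formula: Fn = V / sqrt(g * L)
Step 1 — g * L = 9.81 * 239.2 = 2346.552
Step 2 — sqrt(g * L) = sqrt(2346.552) = 48.441222
Step 3 — Fn = 7.6 / 48.441222 ≈ 0.15689 (5 s.f.)

0.15689


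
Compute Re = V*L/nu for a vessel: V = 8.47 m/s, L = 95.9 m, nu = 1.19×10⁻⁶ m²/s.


Formula: Re = V * L / nu
Step 1 — V * L = 8.47 * 95.9 = 812.273 m^2/s
Step 2 — Re = 812.273 / 1.19e-6 = 6.83e+08

6.83e+08


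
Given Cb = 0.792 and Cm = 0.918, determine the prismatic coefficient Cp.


Formula: Cp = Cb / Cm
Substituting: Cp = 0.792 / 0.918
Result: Cp ≈ 0.86275 (5 s.f.)

0.86275


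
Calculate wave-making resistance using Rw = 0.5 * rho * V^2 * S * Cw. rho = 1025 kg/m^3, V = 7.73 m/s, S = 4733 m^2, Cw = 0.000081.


Formula: Rw = 0.5 * rho * V^2 * S * Cw
Step 1 — V^2 = 7.73^2 = 59.7529
Step 2 — 0.5 * rho * V^2 = 0.5 * 1025 * 59.7529 = 30623.36125
Step 3 — Rw = 30623.36125 * 4733 * 0.000081 ≈ 11740 N (5 s.f.)

11740 N


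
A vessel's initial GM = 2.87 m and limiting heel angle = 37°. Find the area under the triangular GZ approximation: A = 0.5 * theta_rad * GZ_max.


Formula: GZ_max = GM * sin(theta); Area = 0.5 * theta_rad * GZ_max
Step 1 — GZ_max = 2.87 * sin(37°) = 2.87 * 0.601815 = 1.727209 m
Step 2 — theta_rad = 37 * pi/180 = 0.645772 rad
Step 3 — Area = 0.5 * 0.645772 * 1.727209 ≈ 0.55769 m·rad (5 s.f.)

0.55769 m·rad


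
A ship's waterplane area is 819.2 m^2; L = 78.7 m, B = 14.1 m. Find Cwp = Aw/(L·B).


Formula: Cwp = Aw / (L * B)
Step 1 — L * B = 78.7 * 14.1 = 1109.67 m^2
Step 2 — Cwp = 819.2 / 1109.67 ≈ 0.73824 (5 s.f.)

0.73824


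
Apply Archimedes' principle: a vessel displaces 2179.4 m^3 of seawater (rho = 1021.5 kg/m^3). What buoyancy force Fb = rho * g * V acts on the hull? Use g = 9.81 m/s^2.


Formula: Fb = rho * g * V
Substituting: Fb = 1021.5 * 9.81 * 2179.4
Intermediate: 1021.5 * 9.81 = 10020.915
Result: Fb = 10020.915 * 2179.4 ≈ 21840000 N (5 s.f.)

21840000 N


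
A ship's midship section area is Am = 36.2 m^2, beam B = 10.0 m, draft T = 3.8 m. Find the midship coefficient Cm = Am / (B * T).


Formula: Cm = Am / (B * T)
Step 1 — B * T = 10.0 * 3.8 = 38.0 m^2
Step 2 — Cm = 36.2 / 38.0 ≈ 0.95263 (5 s.f.)

0.95263


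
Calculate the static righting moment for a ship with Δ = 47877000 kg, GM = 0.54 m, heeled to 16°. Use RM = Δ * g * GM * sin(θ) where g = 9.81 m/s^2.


Formula: GZ = GM * sin(theta); RM = disp * g * GZ
Step 1 — GZ = 0.54 * sin(16°) = 0.54 * 0.275637 = 0.148844 m
Step 2 — RM = 47877000 * 9.81 * 0.148844 ≈ 69908000 N·m (5 s.f.)

69908000 N·m


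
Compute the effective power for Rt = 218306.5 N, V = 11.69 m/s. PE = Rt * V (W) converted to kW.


Formula: PE = Rt * V / 1000 (kW)
Step 1 — PE (W) = 218306.5 * 11.69 = 2552002.985 W
Step 2 — PE (kW) = 2552002.985 / 1000 ≈ 2552.0 kW (5 s.f.)

2552.0 kW


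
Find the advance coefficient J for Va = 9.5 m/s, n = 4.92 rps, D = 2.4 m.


Formula: J = Va / (n * D)
Step 1 — n * D = 4.92 * 2.4 = 11.808
Step 2 — J = 9.5 / 11.808 ≈ 0.80454 (5 s.f.)

0.80454


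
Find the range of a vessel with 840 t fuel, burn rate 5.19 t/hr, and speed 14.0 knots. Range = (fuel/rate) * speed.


Formula: endurance = fuel / rate; range = endurance * speed
Step 1 — endurance = 840 / 5.19 = 161.8497 hours
Step 2 — range = 161.8497 * 14.0 ≈ 2265.9 nautical miles (5 s.f.)

2265.9 NM


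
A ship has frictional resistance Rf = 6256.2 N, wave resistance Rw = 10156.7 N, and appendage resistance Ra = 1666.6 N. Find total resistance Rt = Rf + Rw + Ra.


Formula: Rt = Rf + Rw + Ra
Substituting: Rt = 6256.2 + 10156.7 + 1666.6
Result: Rt = 18079.5 N

18079.5 N


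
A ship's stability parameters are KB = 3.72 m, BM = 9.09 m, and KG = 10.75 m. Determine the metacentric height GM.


Formula: GM = KB + BM - KG
Step 1 — KM = KB + BM = 3.72 + 9.09 = 12.81 m
Step 2 — GM = KM - KG = 12.81 - 10.75 = 2.06 m

2.06 m


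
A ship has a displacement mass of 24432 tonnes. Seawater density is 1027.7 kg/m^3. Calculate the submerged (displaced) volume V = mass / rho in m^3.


Formula: V = mass / rho
Step 1 — convert tonnes to kg: 24432 t * 1000 = 24432000 kg
Step 2 — V = 24432000 / 1027.7 ≈ 23773 m^3 (5 s.f.)

23773 m^3


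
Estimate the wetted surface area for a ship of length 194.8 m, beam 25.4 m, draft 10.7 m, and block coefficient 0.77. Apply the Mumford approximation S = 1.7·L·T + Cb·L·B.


Formula: S = 1.7*L*T + V/T with V = Cb*L*B*T, i.e. S = L * (1.7*T + Cb*B)
Step 1 — 1.7*T = 1.7 * 10.7 = 18.19 m
Step 2 — Cb*B = 0.77 * 25.4 = 19.558 m
Step 3 — 1.7*T + Cb*B = 18.19 + 19.558 = 37.748 m
Step 4 — S = 194.8 * 37.748 ≈ 7353.3 m^2 (5 s.f.)

7353.3 m^2


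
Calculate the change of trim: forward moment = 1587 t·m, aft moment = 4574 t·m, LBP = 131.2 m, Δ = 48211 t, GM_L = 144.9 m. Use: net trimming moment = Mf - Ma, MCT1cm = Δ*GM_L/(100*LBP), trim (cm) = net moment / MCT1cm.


Formula: net trimming moment = Mf - Ma; MCT1cm = Δ*GM_L/(100*LBP); trim = net moment / MCT1cm
Step 1 — net trimming moment = 1587 - 4574 = -2987 t·m
Step 2 — MCT1cm = 48211 * 144.9 / (100 * 131.2) = 532.4523 t·m/cm
Step 3 — trim = -2987 / 532.4523 ≈ -5.6099 cm (5 s.f.)

-5.6099 cm


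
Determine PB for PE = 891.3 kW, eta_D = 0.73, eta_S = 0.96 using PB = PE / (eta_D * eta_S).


Formula: PB = PE / (eta_D * eta_S)
Step 1 — combined efficiency = eta_D * eta_S = 0.73 * 0.96 = 0.7008
Step 2 — PB = 891.3 / 0.7008 ≈ 1271.8 kW (5 s.f.)

1271.8 kW


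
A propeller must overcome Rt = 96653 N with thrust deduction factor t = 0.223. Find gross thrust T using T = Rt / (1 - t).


Formula: T = Rt / (1 - t)
Step 1 — (1 - t) = 1 - 0.223 = 0.777
Step 2 — T = 96653 / 0.777 ≈ 124390 N (5 s.f.)

124390 N


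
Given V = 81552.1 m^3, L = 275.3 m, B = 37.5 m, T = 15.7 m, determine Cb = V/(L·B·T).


Formula: Cb = V / (L * B * T)
Step 1 — L * B * T = 275.3 * 37.5 * 15.7 = 162082.875 m^3
Step 2 — Cb = 81552.1 / 162082.875 ≈ 0.50315 (5 s.f.)

0.50315


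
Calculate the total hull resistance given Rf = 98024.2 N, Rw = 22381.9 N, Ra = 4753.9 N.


Formula: Rt = Rf + Rw + Ra
Substituting: Rt = 98024.2 + 22381.9 + 4753.9
Result: Rt = 125160.0 N

125160.0 N


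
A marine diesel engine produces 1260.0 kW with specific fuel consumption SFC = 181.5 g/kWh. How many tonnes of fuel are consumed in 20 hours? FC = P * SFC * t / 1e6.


Formula: FC (tonnes) = P * SFC * t / 1,000,000
Step 1 — P * SFC * t = 1260.0 * 181.5 * 20 = 4573800.0 g
Step 2 — FC (tonnes) = 4573800.0 / 1,000,000 ≈ 4.5738 tonnes (5 s.f.)

4.5738 tonnes


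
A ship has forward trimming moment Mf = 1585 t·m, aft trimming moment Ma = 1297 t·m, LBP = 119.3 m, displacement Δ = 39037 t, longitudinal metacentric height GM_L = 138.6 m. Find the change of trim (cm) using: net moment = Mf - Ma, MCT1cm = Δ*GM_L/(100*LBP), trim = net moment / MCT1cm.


Formula: net trimming moment = Mf - Ma; MCT1cm = Δ*GM_L/(100*LBP); trim = net moment / MCT1cm
Step 1 — net trimming moment = 1585 - 1297 = 288 t·m
Step 2 — MCT1cm = 39037 * 138.6 / (100 * 119.3) = 453.5229 t·m/cm
Step 3 — trim = 288 / 453.5229 ≈ 0.63503 cm (5 s.f.)

0.63503 cm


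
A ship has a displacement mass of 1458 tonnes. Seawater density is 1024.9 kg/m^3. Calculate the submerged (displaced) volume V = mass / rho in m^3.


Formula: V = mass / rho
Step 1 — convert tonnes to kg: 1458 t * 1000 = 1458000 kg
Step 2 — V = 1458000 / 1024.9 ≈ 1422.6 m^3 (5 s.f.)

1422.6 m^3


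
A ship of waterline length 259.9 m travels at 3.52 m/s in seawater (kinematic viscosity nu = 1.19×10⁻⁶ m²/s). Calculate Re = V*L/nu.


Formula: Re = V * L / nu
Step 1 — V * L = 3.52 * 259.9 = 914.848 m^2/s
Step 2 — Re = 914.848 / 1.19e-6 = 7.69e+08

7.69e+08


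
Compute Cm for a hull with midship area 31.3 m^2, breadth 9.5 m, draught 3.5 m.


Formula: Cm = Am / (B * T)
Step 1 — B * T = 9.5 * 3.5 = 33.25 m^2
Step 2 — Cm = 31.3 / 33.25 ≈ 0.94135 (5 s.f.)

0.94135


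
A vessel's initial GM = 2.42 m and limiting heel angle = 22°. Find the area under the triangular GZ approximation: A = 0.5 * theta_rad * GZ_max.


Formula: GZ_max = GM * sin(theta); Area = 0.5 * theta_rad * GZ_max
Step 1 — GZ_max = 2.42 * sin(22°) = 2.42 * 0.374607 = 0.906549 m
Step 2 — theta_rad = 22 * pi/180 = 0.383972 rad
Step 3 — Area = 0.5 * 0.383972 * 0.906549 ≈ 0.17404 m·rad (5 s.f.)

0.17404 m·rad


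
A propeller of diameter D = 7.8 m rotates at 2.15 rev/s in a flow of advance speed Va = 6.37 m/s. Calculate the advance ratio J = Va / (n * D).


Formula: J = Va / (n * D)
Step 1 — n * D = 2.15 * 7.8 = 16.77
Step 2 — J = 6.37 / 16.77 ≈ 0.37984 (5 s.f.)

0.37984


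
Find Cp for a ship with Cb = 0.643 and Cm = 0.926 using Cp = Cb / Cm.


Formula: Cp = Cb / Cm
Substituting: Cp = 0.643 / 0.926
Result: Cp ≈ 0.69438 (5 s.f.)

0.69438


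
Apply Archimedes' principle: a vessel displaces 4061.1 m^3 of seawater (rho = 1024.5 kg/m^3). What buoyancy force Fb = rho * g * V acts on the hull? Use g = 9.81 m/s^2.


Formula: Fb = rho * g * V
Substituting: Fb = 1024.5 * 9.81 * 4061.1
Intermediate: 1024.5 * 9.81 = 10050.345
Result: Fb = 10050.345 * 4061.1 ≈ 40815000 N (5 s.f.)

40815000 N


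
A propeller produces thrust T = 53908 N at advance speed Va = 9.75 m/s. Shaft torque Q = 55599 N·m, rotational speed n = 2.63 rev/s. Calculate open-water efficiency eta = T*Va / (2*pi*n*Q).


Formula: eta = T * Va / (2 * pi * n * Q)
Step 1 — numerator = T * Va = 53908 * 9.75 = 525603.0
Step 2 — 2 * pi * n = 2 * pi * 2.63 = 16.524777
Step 3 — denominator = 16.524777 * 55599 = 918761.08
Step 4 — eta = 525603.0 / 918761.08 ≈ 0.57208 (5 s.f.)

0.57208


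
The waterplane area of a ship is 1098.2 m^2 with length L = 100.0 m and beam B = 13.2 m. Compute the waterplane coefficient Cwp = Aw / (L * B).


Formula: Cwp = Aw / (L * B)
Step 1 — L * B = 100.0 * 13.2 = 1320.0 m^2
Step 2 — Cwp = 1098.2 / 1320.0 ≈ 0.83197 (5 s.f.)

0.83197


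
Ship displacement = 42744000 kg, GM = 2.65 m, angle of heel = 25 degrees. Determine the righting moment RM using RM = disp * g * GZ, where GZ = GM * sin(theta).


Formula: GZ = GM * sin(theta); RM = disp * g * GZ
Step 1 — GZ = 2.65 * sin(25°) = 2.65 * 0.422618 = 1.119938 m
Step 2 — RM = 42744000 * 9.81 * 1.119938 ≈ 469610000 N·m (5 s.f.)

469610000 N·m


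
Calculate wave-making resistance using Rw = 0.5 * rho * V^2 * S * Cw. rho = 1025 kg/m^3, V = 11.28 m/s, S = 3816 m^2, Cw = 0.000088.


Formula: Rw = 0.5 * rho * V^2 * S * Cw
Step 1 — V^2 = 11.28^2 = 127.2384
Step 2 — 0.5 * rho * V^2 = 0.5 * 1025 * 127.2384 = 65209.68
Step 3 — Rw = 65209.68 * 3816 * 0.000088 ≈ 21898 N (5 s.f.)

21898 N


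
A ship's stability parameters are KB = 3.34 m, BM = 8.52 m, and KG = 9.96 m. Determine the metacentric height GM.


Formula: GM = KB + BM - KG
Step 1 — KM = KB + BM = 3.34 + 8.52 = 11.86 m
Step 2 — GM = KM - KG = 11.86 - 9.96 = 1.9 m

1.9 m


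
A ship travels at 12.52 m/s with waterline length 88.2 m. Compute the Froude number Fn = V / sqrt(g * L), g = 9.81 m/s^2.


Formula: Fn = V / sqrt(g * L)
Step 1 — g * L = 9.81 * 88.2 = 865.242
Step 2 — sqrt(g * L) = sqrt(865.242) = 29.414996
Step 3 — Fn = 12.52 / 29.414996 ≈ 0.42563 (5 s.f.)

0.42563


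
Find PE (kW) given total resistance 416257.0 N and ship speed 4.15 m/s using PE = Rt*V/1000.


Formula: PE = Rt * V / 1000 (kW)
Step 1 — PE (W) = 416257.0 * 4.15 = 1727466.55 W
Step 2 — PE (kW) = 1727466.55 / 1000 ≈ 1727.5 kW (5 s.f.)

1727.5 kW


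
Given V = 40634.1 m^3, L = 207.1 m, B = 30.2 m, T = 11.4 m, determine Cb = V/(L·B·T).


Formula: Cb = V / (L * B * T)
Step 1 — L * B * T = 207.1 * 30.2 * 11.4 = 71300.388 m^3
Step 2 — Cb = 40634.1 / 71300.388 ≈ 0.56990 (5 s.f.)

0.56990


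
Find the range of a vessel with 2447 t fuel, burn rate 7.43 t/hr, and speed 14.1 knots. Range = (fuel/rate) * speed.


Formula: endurance = fuel / rate; range = endurance * speed
Step 1 — endurance = 2447 / 7.43 = 329.3405 hours
Step 2 — range = 329.3405 * 14.1 ≈ 4643.7 nautical miles (5 s.f.)

4643.7 NM


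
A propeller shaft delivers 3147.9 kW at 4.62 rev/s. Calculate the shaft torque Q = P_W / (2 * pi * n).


Formula: Q = P_W / (2 * pi * n)
Step 1 — P_W = 3147.9 kW * 1000 = 3147900.0 W
Step 2 — 2 * pi * n = 2 * pi * 4.62 = 29.028316
Step 3 — Q = 3147900.0 / 29.028316 ≈ 108440 N·m (5 s.f.)

108440 N·m


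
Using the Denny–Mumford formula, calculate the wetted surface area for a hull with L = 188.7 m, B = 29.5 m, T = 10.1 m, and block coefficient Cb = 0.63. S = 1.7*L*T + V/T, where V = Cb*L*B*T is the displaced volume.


Formula: S = 1.7*L*T + V/T with V = Cb*L*B*T, i.e. S = L * (1.7*T + Cb*B)
Step 1 — 1.7*T = 1.7 * 10.1 = 17.17 m
Step 2 — Cb*B = 0.63 * 29.5 = 18.585 m
Step 3 — 1.7*T + Cb*B = 17.17 + 18.585 = 35.755 m
Step 4 — S = 188.7 * 35.755 ≈ 6747.0 m^2 (5 s.f.)

6747.0 m^2


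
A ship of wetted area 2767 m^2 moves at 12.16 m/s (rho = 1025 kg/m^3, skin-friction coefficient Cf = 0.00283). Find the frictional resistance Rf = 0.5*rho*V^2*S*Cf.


Formula: Rf = 0.5 * rho * V^2 * S * Cf
Step 1 — V^2 = 12.16^2 = 147.8656
Step 2 — 0.5 * rho * V^2 = 0.5 * 1025 * 147.8656 = 75781.12
Step 3 — Rf = 75781.12 * 2767 * 0.00283 ≈ 593410 N (5 s.f.)

593410 N


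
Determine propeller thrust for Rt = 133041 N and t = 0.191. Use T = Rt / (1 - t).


Formula: T = Rt / (1 - t)
Step 1 — (1 - t) = 1 - 0.191 = 0.809
Step 2 — T = 133041 / 0.809 ≈ 164450 N (5 s.f.)

164450 N


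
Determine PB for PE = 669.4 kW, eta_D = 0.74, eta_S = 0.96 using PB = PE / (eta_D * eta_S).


Formula: PB = PE / (eta_D * eta_S)
Step 1 — combined efficiency = eta_D * eta_S = 0.74 * 0.96 = 0.7104
Step 2 — PB = 669.4 / 0.7104 ≈ 942.29 kW (5 s.f.)

942.29 kW


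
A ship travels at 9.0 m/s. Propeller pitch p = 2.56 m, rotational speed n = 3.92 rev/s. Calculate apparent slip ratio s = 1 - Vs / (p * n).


Formula: s = 1 - Vs / (p * n)
Step 1 — p * n = 2.56 * 3.92 = 10.0352
Step 2 — Vs / (p*n) = 9.0 / 10.0352 = 0.896843 (6 d.p.)
Step 3 — s = 1 - 0.896843 = 0.103157

0.103157


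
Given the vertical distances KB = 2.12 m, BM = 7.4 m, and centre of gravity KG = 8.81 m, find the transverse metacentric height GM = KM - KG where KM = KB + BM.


Formula: GM = KB + BM - KG
Step 1 — KM = KB + BM = 2.12 + 7.4 = 9.52 m
Step 2 — GM = KM - KG = 9.52 - 8.81 = 0.71 m

0.71 m


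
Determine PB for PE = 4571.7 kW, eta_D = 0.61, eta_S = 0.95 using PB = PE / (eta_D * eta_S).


Formula: PB = PE / (eta_D * eta_S)
Step 1 — combined efficiency = eta_D * eta_S = 0.61 * 0.95 = 0.5795
Step 2 — PB = 4571.7 / 0.5795 ≈ 7889.0 kW (5 s.f.)

7889.0 kW


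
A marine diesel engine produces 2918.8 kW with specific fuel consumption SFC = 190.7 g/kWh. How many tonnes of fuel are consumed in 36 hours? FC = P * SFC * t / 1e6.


Formula: FC (tonnes) = P * SFC * t / 1,000,000
Step 1 — P * SFC * t = 2918.8 * 190.7 * 36 = 20038145.76 g
Step 2 — FC (tonnes) = 20038145.76 / 1,000,000 ≈ 20.038 tonnes (5 s.f.)

20.038 tonnes


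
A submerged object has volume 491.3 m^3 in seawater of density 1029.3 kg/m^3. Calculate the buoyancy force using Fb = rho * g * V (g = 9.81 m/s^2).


Formula: Fb = rho * g * V
Substituting: Fb = 1029.3 * 9.81 * 491.3
Intermediate: 1029.3 * 9.81 = 10097.433
Result: Fb = 10097.433 * 491.3 ≈ 4960900 N (5 s.f.)

4960900 N


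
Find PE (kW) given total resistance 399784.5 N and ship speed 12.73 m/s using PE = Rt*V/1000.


Formula: PE = Rt * V / 1000 (kW)
Step 1 — PE (W) = 399784.5 * 12.73 = 5089256.685 W
Step 2 — PE (kW) = 5089256.685 / 1000 ≈ 5089.3 kW (5 s.f.)

5089.3 kW


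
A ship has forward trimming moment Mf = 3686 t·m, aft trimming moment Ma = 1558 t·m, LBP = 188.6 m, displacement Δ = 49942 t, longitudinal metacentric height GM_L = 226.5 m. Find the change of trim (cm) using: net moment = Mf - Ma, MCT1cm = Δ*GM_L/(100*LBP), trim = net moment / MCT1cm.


Formula: net trimming moment = Mf - Ma; MCT1cm = Δ*GM_L/(100*LBP); trim = net moment / MCT1cm
Step 1 — net trimming moment = 3686 - 1558 = 2128 t·m
Step 2 — MCT1cm = 49942 * 226.5 / (100 * 188.6) = 599.7806 t·m/cm
Step 3 — trim = 2128 / 599.7806 ≈ 3.5480 cm (5 s.f.)

3.5480 cm


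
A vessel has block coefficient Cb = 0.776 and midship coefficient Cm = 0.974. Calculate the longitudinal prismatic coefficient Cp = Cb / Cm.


Formula: Cp = Cb / Cm
Substituting: Cp = 0.776 / 0.974
Result: Cp ≈ 0.79671 (5 s.f.)

0.79671


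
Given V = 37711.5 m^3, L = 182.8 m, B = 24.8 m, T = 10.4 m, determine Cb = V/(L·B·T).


Formula: Cb = V / (L * B * T)
Step 1 — L * B * T = 182.8 * 24.8 * 10.4 = 47147.776 m^3
Step 2 — Cb = 37711.5 / 47147.776 ≈ 0.79986 (5 s.f.)

0.79986


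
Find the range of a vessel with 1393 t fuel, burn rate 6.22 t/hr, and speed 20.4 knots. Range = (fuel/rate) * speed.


Formula: endurance = fuel / rate; range = endurance * speed
Step 1 — endurance = 1393 / 6.22 = 223.955 hours
Step 2 — range = 223.955 * 20.4 ≈ 4568.7 nautical miles (5 s.f.)

4568.7 NM


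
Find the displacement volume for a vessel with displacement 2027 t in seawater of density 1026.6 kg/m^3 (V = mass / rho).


Formula: V = mass / rho
Step 1 — convert tonnes to kg: 2027 t * 1000 = 2027000 kg
Step 2 — V = 2027000 / 1026.6 ≈ 1974.5 m^3 (5 s.f.)

1974.5 m^3


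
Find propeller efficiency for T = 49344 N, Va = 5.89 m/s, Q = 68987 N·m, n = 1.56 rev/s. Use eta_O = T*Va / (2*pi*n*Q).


Formula: eta = T * Va / (2 * pi * n * Q)
Step 1 — numerator = T * Va = 49344 * 5.89 = 290636.16
Step 2 — 2 * pi * n = 2 * pi * 1.56 = 9.801769
Step 3 — denominator = 9.801769 * 68987 = 676194.64
Step 4 — eta = 290636.16 / 676194.64 ≈ 0.42981 (5 s.f.)

0.42981


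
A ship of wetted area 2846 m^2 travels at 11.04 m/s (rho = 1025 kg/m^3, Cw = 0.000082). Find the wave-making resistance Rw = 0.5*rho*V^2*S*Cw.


Formula: Rw = 0.5 * rho * V^2 * S * Cw
Step 1 — V^2 = 11.04^2 = 121.8816
Step 2 — 0.5 * rho * V^2 = 0.5 * 1025 * 121.8816 = 62464.32
Step 3 — Rw = 62464.32 * 2846 * 0.000082 ≈ 14577 N (5 s.f.)

14577 N


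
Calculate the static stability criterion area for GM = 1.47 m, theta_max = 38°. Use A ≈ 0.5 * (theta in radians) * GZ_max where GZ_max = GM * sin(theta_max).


Formula: GZ_max = GM * sin(theta); Area = 0.5 * theta_rad * GZ_max
Step 1 — GZ_max = 1.47 * sin(38°) = 1.47 * 0.615661 = 0.905022 m
Step 2 — theta_rad = 38 * pi/180 = 0.663225 rad
Step 3 — Area = 0.5 * 0.663225 * 0.905022 ≈ 0.30012 m·rad (5 s.f.)

0.30012 m·rad


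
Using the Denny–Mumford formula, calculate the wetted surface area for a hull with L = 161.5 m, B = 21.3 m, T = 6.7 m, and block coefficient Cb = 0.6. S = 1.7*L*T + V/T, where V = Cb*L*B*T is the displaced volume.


Formula: S = 1.7*L*T + V/T with V = Cb*L*B*T, i.e. S = L * (1.7*T + Cb*B)
Step 1 — 1.7*T = 1.7 * 6.7 = 11.39 m
Step 2 — Cb*B = 0.6 * 21.3 = 12.78 m
Step 3 — 1.7*T + Cb*B = 11.39 + 12.78 = 24.17 m
Step 4 — S = 161.5 * 24.17 ≈ 3903.5 m^2 (5 s.f.)

3903.5 m^2


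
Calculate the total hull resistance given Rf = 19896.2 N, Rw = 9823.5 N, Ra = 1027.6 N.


Formula: Rt = Rf + Rw + Ra
Substituting: Rt = 19896.2 + 9823.5 + 1027.6
Result: Rt = 30747.3 N

30747.3 N


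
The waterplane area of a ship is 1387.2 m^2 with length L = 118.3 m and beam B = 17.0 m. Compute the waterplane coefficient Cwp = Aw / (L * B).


Formula: Cwp = Aw / (L * B)
Step 1 — L * B = 118.3 * 17.0 = 2011.1 m^2
Step 2 — Cwp = 1387.2 / 2011.1 ≈ 0.68977 (5 s.f.)

0.68977


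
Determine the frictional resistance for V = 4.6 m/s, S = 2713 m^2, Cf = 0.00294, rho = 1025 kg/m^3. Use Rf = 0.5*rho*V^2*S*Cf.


Formula: Rf = 0.5 * rho * V^2 * S * Cf
Step 1 — V^2 = 4.6^2 = 21.16
Step 2 — 0.5 * rho * V^2 = 0.5 * 1025 * 21.16 = 10844.5
Step 3 — Rf = 10844.5 * 2713 * 0.00294 ≈ 86498 N (5 s.f.)

86498 N


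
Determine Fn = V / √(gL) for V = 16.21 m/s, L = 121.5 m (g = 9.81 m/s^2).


Formula: Fn = V / sqrt(g * L)
Step 1 — g * L = 9.81 * 121.5 = 1191.915
Step 2 — sqrt(g * L) = sqrt(1191.915) = 34.524122
Step 3 — Fn = 16.21 / 34.524122 ≈ 0.46953 (5 s.f.)

0.46953


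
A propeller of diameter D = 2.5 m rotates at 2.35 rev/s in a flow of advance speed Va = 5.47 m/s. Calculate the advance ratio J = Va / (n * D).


Formula: J = Va / (n * D)
Step 1 — n * D = 2.35 * 2.5 = 5.875
Step 2 — J = 5.47 / 5.875 ≈ 0.93106 (5 s.f.)

0.93106


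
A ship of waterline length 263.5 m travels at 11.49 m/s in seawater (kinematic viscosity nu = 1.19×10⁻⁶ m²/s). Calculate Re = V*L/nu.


Formula: Re = V * L / nu
Step 1 — V * L = 11.49 * 263.5 = 3027.615 m^2/s
Step 2 — Re = 3027.615 / 1.19e-6 = 2.54e+09

2.54e+09


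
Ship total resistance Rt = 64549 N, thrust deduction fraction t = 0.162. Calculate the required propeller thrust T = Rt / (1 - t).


Formula: T = Rt / (1 - t)
Step 1 — (1 - t) = 1 - 0.162 = 0.838
Step 2 — T = 64549 / 0.838 ≈ 77027 N (5 s.f.)

77027 N


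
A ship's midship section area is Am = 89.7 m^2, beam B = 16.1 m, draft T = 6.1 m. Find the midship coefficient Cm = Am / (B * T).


Formula: Cm = Am / (B * T)
Step 1 — B * T = 16.1 * 6.1 = 98.21 m^2
Step 2 — Cm = 89.7 / 98.21 ≈ 0.91335 (5 s.f.)

0.91335


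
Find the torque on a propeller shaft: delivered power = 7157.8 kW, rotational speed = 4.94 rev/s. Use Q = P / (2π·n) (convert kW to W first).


Formula: Q = P_W / (2 * pi * n)
Step 1 — P_W = 7157.8 kW * 1000 = 7157800.0 W
Step 2 — 2 * pi * n = 2 * pi * 4.94 = 31.038935
Step 3 — Q = 7157800.0 / 31.038935 ≈ 230610 N·m (5 s.f.)

230610 N·m


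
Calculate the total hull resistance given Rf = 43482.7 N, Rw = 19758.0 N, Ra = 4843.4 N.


Formula: Rt = Rf + Rw + Ra
Substituting: Rt = 43482.7 + 19758.0 + 4843.4
Result: Rt = 68084.1 N

68084.1 N


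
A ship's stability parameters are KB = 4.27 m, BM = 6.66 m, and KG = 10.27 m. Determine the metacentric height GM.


Formula: GM = KB + BM - KG
Step 1 — KM = KB + BM = 4.27 + 6.66 = 10.93 m
Step 2 — GM = KM - KG = 10.93 - 10.27 = 0.66 m

0.66 m


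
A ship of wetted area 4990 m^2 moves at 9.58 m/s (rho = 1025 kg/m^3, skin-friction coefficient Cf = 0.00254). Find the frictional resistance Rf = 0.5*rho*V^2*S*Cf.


Formula: Rf = 0.5 * rho * V^2 * S * Cf
Step 1 — V^2 = 9.58^2 = 91.7764
Step 2 — 0.5 * rho * V^2 = 0.5 * 1025 * 91.7764 = 47035.405
Step 3 — Rf = 47035.405 * 4990 * 0.00254 ≈ 596150 N (5 s.f.)

596150 N


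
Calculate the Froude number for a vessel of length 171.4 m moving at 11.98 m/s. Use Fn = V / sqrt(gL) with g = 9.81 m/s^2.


Formula: Fn = V / sqrt(g * L)
Step 1 — g * L = 9.81 * 171.4 = 1681.434
Step 2 — sqrt(g * L) = sqrt(1681.434) = 41.005292
Step 3 — Fn = 11.98 / 41.005292 ≈ 0.29216 (5 s.f.)

0.29216


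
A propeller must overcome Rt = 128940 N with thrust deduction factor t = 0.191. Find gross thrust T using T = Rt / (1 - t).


Formula: T = Rt / (1 - t)
Step 1 — (1 - t) = 1 - 0.191 = 0.809
Step 2 — T = 128940 / 0.809 ≈ 159380 N (5 s.f.)

159380 N


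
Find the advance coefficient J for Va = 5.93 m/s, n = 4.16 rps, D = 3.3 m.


Formula: J = Va / (n * D)
Step 1 — n * D = 4.16 * 3.3 = 13.728
Step 2 — J = 5.93 / 13.728 ≈ 0.43196 (5 s.f.)

0.43196


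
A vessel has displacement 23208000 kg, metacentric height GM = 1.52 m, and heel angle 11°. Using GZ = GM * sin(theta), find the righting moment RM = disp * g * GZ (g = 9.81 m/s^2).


Formula: GZ = GM * sin(theta); RM = disp * g * GZ
Step 1 — GZ = 1.52 * sin(11°) = 1.52 * 0.190809 = 0.29003 m
Step 2 — RM = 23208000 * 9.81 * 0.29003 ≈ 66031000 N·m (5 s.f.)

66031000 N·m


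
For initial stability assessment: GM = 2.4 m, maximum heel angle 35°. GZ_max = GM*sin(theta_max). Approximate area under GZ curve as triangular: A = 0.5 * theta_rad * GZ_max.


Formula: GZ_max = GM * sin(theta); Area = 0.5 * theta_rad * GZ_max
Step 1 — GZ_max = 2.4 * sin(35°) = 2.4 * 0.573576 = 1.376582 m
Step 2 — theta_rad = 35 * pi/180 = 0.610865 rad
Step 3 — Area = 0.5 * 0.610865 * 1.376582 ≈ 0.42045 m·rad (5 s.f.)

0.42045 m·rad


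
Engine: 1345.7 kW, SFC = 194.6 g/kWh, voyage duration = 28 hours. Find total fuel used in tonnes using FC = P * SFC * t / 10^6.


Formula: FC (tonnes) = P * SFC * t / 1,000,000
Step 1 — P * SFC * t = 1345.7 * 194.6 * 28 = 7332450.16 g
Step 2 — FC (tonnes) = 7332450.16 / 1,000,000 ≈ 7.3325 tonnes (5 s.f.)

7.3325 tonnes


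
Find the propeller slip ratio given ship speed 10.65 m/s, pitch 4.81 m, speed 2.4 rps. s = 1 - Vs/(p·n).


Formula: s = 1 - Vs / (p * n)
Step 1 — p * n = 4.81 * 2.4 = 11.544
Step 2 — Vs / (p*n) = 10.65 / 11.544 = 0.922557 (6 d.p.)
Step 3 — s = 1 - 0.922557 = 0.077443

0.077443


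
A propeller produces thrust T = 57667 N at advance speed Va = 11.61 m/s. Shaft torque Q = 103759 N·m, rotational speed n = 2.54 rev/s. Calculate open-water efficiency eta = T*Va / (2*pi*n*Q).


Formula: eta = T * Va / (2 * pi * n * Q)
Step 1 — numerator = T * Va = 57667 * 11.61 = 669513.87
Step 2 — 2 * pi * n = 2 * pi * 2.54 = 15.959291
Step 3 — denominator = 15.959291 * 103759 = 1655920.07
Step 4 — eta = 669513.87 / 1655920.07 ≈ 0.40432 (5 s.f.)

0.40432


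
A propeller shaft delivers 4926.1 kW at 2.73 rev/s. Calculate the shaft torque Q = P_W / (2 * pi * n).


Formula: Q = P_W / (2 * pi * n)
Step 1 — P_W = 4926.1 kW * 1000 = 4926100.0 W
Step 2 — 2 * pi * n = 2 * pi * 2.73 = 17.153096
Step 3 — Q = 4926100.0 / 17.153096 ≈ 287180 N·m (5 s.f.)

287180 N·m


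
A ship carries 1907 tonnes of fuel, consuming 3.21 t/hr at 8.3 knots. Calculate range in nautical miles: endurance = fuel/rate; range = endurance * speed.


Formula: endurance = fuel / rate; range = endurance * speed
Step 1 — endurance = 1907 / 3.21 = 594.081 hours
Step 2 — range = 594.081 * 8.3 ≈ 4930.9 nautical miles (5 s.f.)

4930.9 NM


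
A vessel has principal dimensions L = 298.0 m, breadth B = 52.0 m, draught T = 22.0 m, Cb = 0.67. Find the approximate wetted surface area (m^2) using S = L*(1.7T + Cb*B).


Formula: S = 1.7*L*T + V/T with V = Cb*L*B*T, i.e. S = L * (1.7*T + Cb*B)
Step 1 — 1.7*T = 1.7 * 22.0 = 37.4 m
Step 2 — Cb*B = 0.67 * 52.0 = 34.84 m
Step 3 — 1.7*T + Cb*B = 37.4 + 34.84 = 72.24 m
Step 4 — S = 298.0 * 72.24 ≈ 21528 m^2 (5 s.f.)

21528 m^2


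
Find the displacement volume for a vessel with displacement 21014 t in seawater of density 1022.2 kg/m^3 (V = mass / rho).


Formula: V = mass / rho
Step 1 — convert tonnes to kg: 21014 t * 1000 = 21014000 kg
Step 2 — V = 21014000 / 1022.2 ≈ 20558 m^3 (5 s.f.)

20558 m^3
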